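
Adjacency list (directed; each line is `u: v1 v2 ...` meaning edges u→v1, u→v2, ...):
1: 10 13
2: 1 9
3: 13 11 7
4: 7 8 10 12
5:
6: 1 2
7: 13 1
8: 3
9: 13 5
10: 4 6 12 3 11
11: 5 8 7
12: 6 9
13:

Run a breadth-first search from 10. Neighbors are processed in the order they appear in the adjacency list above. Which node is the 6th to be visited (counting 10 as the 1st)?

Visit 10; enqueue 4, 6, 12, 3, 11 → queue [4, 6, 12, 3, 11]
Visit 4; enqueue 7, 8 → queue [6, 12, 3, 11, 7, 8]
Visit 6; enqueue 1, 2 → queue [12, 3, 11, 7, 8, 1, 2]
Visit 12; enqueue 9 → queue [3, 11, 7, 8, 1, 2, 9]
Visit 3; enqueue 13 → queue [11, 7, 8, 1, 2, 9, 13]
Visit 11; enqueue 5 → queue [7, 8, 1, 2, 9, 13, 5]
Visit 7 → queue [8, 1, 2, 9, 13, 5]
Visit 8 → queue [1, 2, 9, 13, 5]
Visit 1 → queue [2, 9, 13, 5]
Visit 2 → queue [9, 13, 5]
Visit 9 → queue [13, 5]
Visit 13 → queue [5]
Visit 5 → queue []

Visit order: 10, 4, 6, 12, 3, 11, 7, 8, 1, 2, 9, 13, 5

11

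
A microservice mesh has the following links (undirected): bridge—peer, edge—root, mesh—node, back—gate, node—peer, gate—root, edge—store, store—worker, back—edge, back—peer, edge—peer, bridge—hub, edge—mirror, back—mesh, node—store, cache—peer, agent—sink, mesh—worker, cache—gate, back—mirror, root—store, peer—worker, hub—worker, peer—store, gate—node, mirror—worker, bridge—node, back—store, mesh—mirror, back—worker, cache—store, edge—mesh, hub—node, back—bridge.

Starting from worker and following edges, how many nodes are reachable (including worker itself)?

13

BFS from worker visits: worker, back, hub, mesh, mirror, peer, store, bridge, edge, gate, node, cache, root
Reachable nodes: 13 of 15 total.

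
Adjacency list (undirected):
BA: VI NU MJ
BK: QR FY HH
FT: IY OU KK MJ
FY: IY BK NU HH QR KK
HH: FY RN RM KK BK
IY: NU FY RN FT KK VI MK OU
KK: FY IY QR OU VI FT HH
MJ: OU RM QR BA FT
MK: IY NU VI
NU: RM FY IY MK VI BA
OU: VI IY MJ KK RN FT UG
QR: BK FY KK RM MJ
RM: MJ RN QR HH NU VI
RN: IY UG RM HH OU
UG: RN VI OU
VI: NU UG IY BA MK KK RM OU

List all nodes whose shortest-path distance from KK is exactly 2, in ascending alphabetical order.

Level 0: KK
Level 1: FT, FY, HH, IY, OU, QR, VI
Level 2: BA, BK, MJ, MK, NU, RM, RN, UG

BA, BK, MJ, MK, NU, RM, RN, UG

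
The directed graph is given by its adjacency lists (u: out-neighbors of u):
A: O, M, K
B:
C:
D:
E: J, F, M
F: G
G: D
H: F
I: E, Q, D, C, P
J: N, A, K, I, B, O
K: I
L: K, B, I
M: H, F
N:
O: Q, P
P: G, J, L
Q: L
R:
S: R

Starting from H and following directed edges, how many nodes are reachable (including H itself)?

4

BFS from H visits: H, F, G, D
Reachable nodes: 4 of 19 total.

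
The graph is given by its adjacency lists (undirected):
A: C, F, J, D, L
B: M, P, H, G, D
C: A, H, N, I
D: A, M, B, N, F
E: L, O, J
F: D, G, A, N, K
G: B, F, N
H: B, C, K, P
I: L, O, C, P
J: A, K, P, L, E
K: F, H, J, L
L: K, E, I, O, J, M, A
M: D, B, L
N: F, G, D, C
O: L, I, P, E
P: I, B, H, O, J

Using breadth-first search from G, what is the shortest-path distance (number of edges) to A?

2

Level 0: G
Level 1: B, F, N
Level 2: A, C, D, H, K, M, P
Level 3: I, J, L, O
Level 4: E
A first appears at level 2.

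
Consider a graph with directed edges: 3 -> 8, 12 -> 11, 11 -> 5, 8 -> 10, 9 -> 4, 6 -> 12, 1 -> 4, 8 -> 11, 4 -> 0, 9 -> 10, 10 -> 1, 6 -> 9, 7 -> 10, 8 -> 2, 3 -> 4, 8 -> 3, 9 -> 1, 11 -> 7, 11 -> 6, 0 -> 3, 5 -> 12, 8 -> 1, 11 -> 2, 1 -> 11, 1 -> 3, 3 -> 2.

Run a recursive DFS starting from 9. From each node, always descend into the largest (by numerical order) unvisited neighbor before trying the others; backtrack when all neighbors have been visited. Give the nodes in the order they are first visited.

9 → 10 → 1 → 11 → 7 → 6 → 12 → 5 → 2 → 4 → 0 → 3 → 8

Visit 9
9 → 10
10 → 1
1 → 11
11 → 7
11 → 6
6 → 12
11 → 5
11 → 2
1 → 4
4 → 0
0 → 3
3 → 8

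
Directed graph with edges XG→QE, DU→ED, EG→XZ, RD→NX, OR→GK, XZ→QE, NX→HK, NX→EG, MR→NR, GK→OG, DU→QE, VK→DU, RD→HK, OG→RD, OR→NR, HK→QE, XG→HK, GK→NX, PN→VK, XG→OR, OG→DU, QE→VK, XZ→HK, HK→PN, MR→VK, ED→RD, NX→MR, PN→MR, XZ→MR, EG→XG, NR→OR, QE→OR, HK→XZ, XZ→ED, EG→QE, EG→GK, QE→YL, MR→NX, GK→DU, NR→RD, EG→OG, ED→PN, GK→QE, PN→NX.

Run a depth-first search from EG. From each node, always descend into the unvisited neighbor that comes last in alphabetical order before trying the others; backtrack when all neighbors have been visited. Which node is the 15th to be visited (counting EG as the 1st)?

HK

Visit EG
EG → XZ
XZ → QE
QE → YL
QE → VK
VK → DU
DU → ED
ED → RD
RD → NX
NX → MR
MR → NR
NR → OR
OR → GK
GK → OG
NX → HK
HK → PN
EG → XG

Visit order: EG, XZ, QE, YL, VK, DU, ED, RD, NX, MR, NR, OR, GK, OG, HK, PN, XG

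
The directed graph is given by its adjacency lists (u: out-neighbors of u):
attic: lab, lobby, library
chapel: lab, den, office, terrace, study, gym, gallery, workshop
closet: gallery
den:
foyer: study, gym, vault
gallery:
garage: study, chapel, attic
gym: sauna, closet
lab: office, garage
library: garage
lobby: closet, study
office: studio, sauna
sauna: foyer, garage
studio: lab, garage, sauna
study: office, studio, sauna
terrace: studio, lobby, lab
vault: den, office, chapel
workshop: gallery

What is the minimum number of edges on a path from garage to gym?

2

Level 0: garage
Level 1: attic, chapel, study
Level 2: den, gallery, gym, lab, library, lobby, office, sauna, studio, terrace, workshop
Level 3: closet, foyer
Level 4: vault
gym first appears at level 2.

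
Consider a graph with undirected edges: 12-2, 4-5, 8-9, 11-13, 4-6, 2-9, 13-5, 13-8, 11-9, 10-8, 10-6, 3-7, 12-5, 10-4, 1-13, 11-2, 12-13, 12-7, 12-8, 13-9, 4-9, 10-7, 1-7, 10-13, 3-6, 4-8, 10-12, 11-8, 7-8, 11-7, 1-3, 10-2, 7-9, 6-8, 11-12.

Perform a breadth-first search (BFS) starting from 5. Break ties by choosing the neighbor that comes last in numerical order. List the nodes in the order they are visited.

5 → 13 → 12 → 4 → 11 → 10 → 9 → 8 → 1 → 7 → 2 → 6 → 3

Visit 5; enqueue 13, 12, 4 → queue [13, 12, 4]
Visit 13; enqueue 11, 10, 9, 8, 1 → queue [12, 4, 11, 10, 9, 8, 1]
Visit 12; enqueue 7, 2 → queue [4, 11, 10, 9, 8, 1, 7, 2]
Visit 4; enqueue 6 → queue [11, 10, 9, 8, 1, 7, 2, 6]
Visit 11 → queue [10, 9, 8, 1, 7, 2, 6]
Visit 10 → queue [9, 8, 1, 7, 2, 6]
Visit 9 → queue [8, 1, 7, 2, 6]
Visit 8 → queue [1, 7, 2, 6]
Visit 1; enqueue 3 → queue [7, 2, 6, 3]
Visit 7 → queue [2, 6, 3]
Visit 2 → queue [6, 3]
Visit 6 → queue [3]
Visit 3 → queue []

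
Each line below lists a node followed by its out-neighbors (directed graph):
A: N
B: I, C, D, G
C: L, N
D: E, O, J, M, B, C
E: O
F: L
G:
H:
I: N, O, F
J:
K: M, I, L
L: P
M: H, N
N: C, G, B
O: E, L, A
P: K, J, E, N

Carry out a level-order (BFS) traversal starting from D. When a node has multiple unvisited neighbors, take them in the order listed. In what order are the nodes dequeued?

D E O J M B C L A H N I G P F K

Visit D; enqueue E, O, J, M, B, C → queue [E, O, J, M, B, C]
Visit E → queue [O, J, M, B, C]
Visit O; enqueue L, A → queue [J, M, B, C, L, A]
Visit J → queue [M, B, C, L, A]
Visit M; enqueue H, N → queue [B, C, L, A, H, N]
Visit B; enqueue I, G → queue [C, L, A, H, N, I, G]
Visit C → queue [L, A, H, N, I, G]
Visit L; enqueue P → queue [A, H, N, I, G, P]
Visit A → queue [H, N, I, G, P]
Visit H → queue [N, I, G, P]
Visit N → queue [I, G, P]
Visit I; enqueue F → queue [G, P, F]
Visit G → queue [P, F]
Visit P; enqueue K → queue [F, K]
Visit F → queue [K]
Visit K → queue []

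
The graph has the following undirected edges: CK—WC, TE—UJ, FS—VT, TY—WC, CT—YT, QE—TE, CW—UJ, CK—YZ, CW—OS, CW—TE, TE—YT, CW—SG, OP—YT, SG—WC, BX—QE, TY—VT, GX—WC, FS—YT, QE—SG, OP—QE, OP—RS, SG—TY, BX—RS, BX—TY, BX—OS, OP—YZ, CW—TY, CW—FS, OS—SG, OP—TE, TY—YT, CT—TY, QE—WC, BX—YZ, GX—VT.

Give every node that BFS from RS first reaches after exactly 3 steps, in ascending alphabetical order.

CK, CT, CW, FS, SG, UJ, VT, WC

Level 0: RS
Level 1: BX, OP
Level 2: OS, QE, TE, TY, YT, YZ
Level 3: CK, CT, CW, FS, SG, UJ, VT, WC
Level 4: GX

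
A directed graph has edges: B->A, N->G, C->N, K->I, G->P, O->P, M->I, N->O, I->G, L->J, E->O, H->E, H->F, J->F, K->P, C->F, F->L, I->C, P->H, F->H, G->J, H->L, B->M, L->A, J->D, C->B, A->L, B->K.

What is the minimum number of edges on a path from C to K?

2

Level 0: C
Level 1: B, F, N
Level 2: A, G, H, K, L, M, O
Level 3: E, I, J, P
Level 4: D
K first appears at level 2.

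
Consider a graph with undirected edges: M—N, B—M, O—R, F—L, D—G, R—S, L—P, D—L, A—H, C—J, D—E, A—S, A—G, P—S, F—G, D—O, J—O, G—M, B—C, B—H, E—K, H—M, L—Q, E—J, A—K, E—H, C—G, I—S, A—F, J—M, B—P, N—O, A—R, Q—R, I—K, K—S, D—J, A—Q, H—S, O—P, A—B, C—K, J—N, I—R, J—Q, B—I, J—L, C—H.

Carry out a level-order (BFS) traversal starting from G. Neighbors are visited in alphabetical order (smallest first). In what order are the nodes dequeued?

G, A, C, D, F, M, B, H, K, Q, R, S, J, E, L, O, N, I, P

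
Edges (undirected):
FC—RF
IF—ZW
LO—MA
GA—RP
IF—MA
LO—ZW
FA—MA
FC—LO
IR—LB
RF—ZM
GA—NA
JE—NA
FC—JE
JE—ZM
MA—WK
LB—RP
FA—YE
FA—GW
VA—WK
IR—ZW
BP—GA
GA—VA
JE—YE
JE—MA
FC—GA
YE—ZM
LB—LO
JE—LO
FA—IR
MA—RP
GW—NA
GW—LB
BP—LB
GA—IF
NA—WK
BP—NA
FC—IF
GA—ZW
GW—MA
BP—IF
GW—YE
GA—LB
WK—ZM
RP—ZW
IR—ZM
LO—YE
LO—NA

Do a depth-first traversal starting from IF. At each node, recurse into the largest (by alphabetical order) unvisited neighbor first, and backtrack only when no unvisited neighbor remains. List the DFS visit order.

IF → ZW → RP → MA → WK → ZM → YE → LO → NA → JE → FC → RF → GA → VA → LB → IR → FA → GW → BP

Visit IF
IF → ZW
ZW → RP
RP → MA
MA → WK
WK → ZM
ZM → YE
YE → LO
LO → NA
NA → JE
JE → FC
FC → RF
FC → GA
GA → VA
GA → LB
LB → IR
IR → FA
FA → GW
LB → BP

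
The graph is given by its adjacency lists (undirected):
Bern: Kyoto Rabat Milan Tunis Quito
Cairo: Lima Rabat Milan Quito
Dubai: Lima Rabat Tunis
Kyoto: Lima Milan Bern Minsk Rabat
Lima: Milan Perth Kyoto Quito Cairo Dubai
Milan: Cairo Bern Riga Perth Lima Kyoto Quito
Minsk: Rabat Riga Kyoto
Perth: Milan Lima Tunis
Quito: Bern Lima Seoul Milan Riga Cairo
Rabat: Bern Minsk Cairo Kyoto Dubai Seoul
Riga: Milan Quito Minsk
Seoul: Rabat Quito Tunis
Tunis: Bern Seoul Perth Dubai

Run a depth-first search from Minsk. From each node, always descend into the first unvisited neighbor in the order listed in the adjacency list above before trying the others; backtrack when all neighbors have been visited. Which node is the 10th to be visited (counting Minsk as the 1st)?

Visit Minsk
Minsk → Rabat
Rabat → Bern
Bern → Kyoto
Kyoto → Lima
Lima → Milan
Milan → Cairo
Cairo → Quito
Quito → Seoul
Seoul → Tunis
Tunis → Perth
Tunis → Dubai
Quito → Riga

Visit order: Minsk, Rabat, Bern, Kyoto, Lima, Milan, Cairo, Quito, Seoul, Tunis, Perth, Dubai, Riga

Tunis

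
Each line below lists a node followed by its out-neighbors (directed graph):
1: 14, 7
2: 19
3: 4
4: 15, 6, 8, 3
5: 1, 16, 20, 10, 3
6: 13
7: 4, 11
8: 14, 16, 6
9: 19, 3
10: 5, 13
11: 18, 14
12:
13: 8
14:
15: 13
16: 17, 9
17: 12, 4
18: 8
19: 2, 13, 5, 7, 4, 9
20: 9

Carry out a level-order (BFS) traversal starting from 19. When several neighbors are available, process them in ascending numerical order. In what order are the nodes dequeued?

19 → 2 → 4 → 5 → 7 → 9 → 13 → 3 → 6 → 8 → 15 → 1 → 10 → 16 → 20 → 11 → 14 → 17 → 18 → 12

Visit 19; enqueue 2, 4, 5, 7, 9, 13 → queue [2, 4, 5, 7, 9, 13]
Visit 2 → queue [4, 5, 7, 9, 13]
Visit 4; enqueue 3, 6, 8, 15 → queue [5, 7, 9, 13, 3, 6, 8, 15]
Visit 5; enqueue 1, 10, 16, 20 → queue [7, 9, 13, 3, 6, 8, 15, 1, 10, 16, 20]
Visit 7; enqueue 11 → queue [9, 13, 3, 6, 8, 15, 1, 10, 16, 20, 11]
Visit 9 → queue [13, 3, 6, 8, 15, 1, 10, 16, 20, 11]
Visit 13 → queue [3, 6, 8, 15, 1, 10, 16, 20, 11]
Visit 3 → queue [6, 8, 15, 1, 10, 16, 20, 11]
Visit 6 → queue [8, 15, 1, 10, 16, 20, 11]
Visit 8; enqueue 14 → queue [15, 1, 10, 16, 20, 11, 14]
Visit 15 → queue [1, 10, 16, 20, 11, 14]
Visit 1 → queue [10, 16, 20, 11, 14]
Visit 10 → queue [16, 20, 11, 14]
Visit 16; enqueue 17 → queue [20, 11, 14, 17]
Visit 20 → queue [11, 14, 17]
Visit 11; enqueue 18 → queue [14, 17, 18]
Visit 14 → queue [17, 18]
Visit 17; enqueue 12 → queue [18, 12]
Visit 18 → queue [12]
Visit 12 → queue []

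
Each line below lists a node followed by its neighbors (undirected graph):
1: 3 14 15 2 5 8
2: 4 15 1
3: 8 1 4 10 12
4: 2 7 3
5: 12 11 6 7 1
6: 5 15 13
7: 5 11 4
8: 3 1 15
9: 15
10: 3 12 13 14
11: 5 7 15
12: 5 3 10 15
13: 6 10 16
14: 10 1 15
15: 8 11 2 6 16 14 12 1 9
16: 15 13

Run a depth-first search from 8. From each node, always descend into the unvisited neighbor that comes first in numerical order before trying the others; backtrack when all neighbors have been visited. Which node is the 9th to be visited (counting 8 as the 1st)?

6

Visit 8
8 → 1
1 → 2
2 → 4
4 → 3
3 → 10
10 → 12
12 → 5
5 → 6
6 → 13
13 → 16
16 → 15
15 → 9
15 → 11
11 → 7
15 → 14

Visit order: 8, 1, 2, 4, 3, 10, 12, 5, 6, 13, 16, 15, 9, 11, 7, 14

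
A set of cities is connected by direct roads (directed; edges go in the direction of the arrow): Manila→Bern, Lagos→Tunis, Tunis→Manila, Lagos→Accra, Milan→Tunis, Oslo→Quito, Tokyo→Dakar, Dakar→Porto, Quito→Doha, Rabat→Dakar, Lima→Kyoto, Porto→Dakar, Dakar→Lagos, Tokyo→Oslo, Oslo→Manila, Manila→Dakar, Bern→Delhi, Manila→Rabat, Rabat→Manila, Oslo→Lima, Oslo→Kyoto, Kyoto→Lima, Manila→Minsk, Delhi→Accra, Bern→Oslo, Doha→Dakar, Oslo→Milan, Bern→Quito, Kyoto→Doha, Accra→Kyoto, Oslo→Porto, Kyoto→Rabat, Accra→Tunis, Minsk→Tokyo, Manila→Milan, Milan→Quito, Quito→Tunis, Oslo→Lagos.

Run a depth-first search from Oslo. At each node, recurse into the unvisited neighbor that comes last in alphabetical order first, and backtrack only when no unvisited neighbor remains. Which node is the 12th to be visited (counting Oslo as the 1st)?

Doha

Visit Oslo
Oslo → Quito
Quito → Tunis
Tunis → Manila
Manila → Rabat
Rabat → Dakar
Dakar → Porto
Dakar → Lagos
Lagos → Accra
Accra → Kyoto
Kyoto → Lima
Kyoto → Doha
Manila → Minsk
Minsk → Tokyo
Manila → Milan
Manila → Bern
Bern → Delhi

Visit order: Oslo, Quito, Tunis, Manila, Rabat, Dakar, Porto, Lagos, Accra, Kyoto, Lima, Doha, Minsk, Tokyo, Milan, Bern, Delhi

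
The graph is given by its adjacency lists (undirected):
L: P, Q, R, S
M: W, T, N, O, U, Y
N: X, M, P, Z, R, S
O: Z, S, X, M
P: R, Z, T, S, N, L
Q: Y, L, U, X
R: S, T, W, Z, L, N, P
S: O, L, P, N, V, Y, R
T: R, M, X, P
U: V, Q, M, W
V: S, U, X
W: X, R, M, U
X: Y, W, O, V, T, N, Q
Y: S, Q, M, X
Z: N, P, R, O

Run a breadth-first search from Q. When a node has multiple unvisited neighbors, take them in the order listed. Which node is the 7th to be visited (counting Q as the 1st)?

Visit Q; enqueue Y, L, U, X → queue [Y, L, U, X]
Visit Y; enqueue S, M → queue [L, U, X, S, M]
Visit L; enqueue P, R → queue [U, X, S, M, P, R]
Visit U; enqueue V, W → queue [X, S, M, P, R, V, W]
Visit X; enqueue O, T, N → queue [S, M, P, R, V, W, O, T, N]
Visit S → queue [M, P, R, V, W, O, T, N]
Visit M → queue [P, R, V, W, O, T, N]
Visit P; enqueue Z → queue [R, V, W, O, T, N, Z]
Visit R → queue [V, W, O, T, N, Z]
Visit V → queue [W, O, T, N, Z]
Visit W → queue [O, T, N, Z]
Visit O → queue [T, N, Z]
Visit T → queue [N, Z]
Visit N → queue [Z]
Visit Z → queue []

Visit order: Q, Y, L, U, X, S, M, P, R, V, W, O, T, N, Z

M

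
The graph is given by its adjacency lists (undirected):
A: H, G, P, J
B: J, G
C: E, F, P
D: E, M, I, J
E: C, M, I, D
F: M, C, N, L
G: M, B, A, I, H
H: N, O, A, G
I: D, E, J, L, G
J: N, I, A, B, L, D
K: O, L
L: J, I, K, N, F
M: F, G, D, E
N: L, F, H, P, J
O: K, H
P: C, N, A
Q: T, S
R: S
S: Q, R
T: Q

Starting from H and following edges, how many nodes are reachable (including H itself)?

BFS from H visits: H, N, O, A, G, L, F, P, J, K, M, B, I, C, D, E
Reachable nodes: 16 of 20 total.

16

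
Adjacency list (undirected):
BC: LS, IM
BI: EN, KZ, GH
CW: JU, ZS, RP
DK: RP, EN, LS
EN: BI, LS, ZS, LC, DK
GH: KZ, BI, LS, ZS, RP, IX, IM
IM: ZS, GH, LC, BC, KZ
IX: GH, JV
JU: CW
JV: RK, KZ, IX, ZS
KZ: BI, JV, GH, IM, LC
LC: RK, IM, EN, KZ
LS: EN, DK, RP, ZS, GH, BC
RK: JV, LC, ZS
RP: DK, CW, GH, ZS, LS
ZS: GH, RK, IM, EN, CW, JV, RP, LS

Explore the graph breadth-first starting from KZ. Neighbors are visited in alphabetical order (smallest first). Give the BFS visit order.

Visit KZ; enqueue BI, GH, IM, JV, LC → queue [BI, GH, IM, JV, LC]
Visit BI; enqueue EN → queue [GH, IM, JV, LC, EN]
Visit GH; enqueue IX, LS, RP, ZS → queue [IM, JV, LC, EN, IX, LS, RP, ZS]
Visit IM; enqueue BC → queue [JV, LC, EN, IX, LS, RP, ZS, BC]
Visit JV; enqueue RK → queue [LC, EN, IX, LS, RP, ZS, BC, RK]
Visit LC → queue [EN, IX, LS, RP, ZS, BC, RK]
Visit EN; enqueue DK → queue [IX, LS, RP, ZS, BC, RK, DK]
Visit IX → queue [LS, RP, ZS, BC, RK, DK]
Visit LS → queue [RP, ZS, BC, RK, DK]
Visit RP; enqueue CW → queue [ZS, BC, RK, DK, CW]
Visit ZS → queue [BC, RK, DK, CW]
Visit BC → queue [RK, DK, CW]
Visit RK → queue [DK, CW]
Visit DK → queue [CW]
Visit CW; enqueue JU → queue [JU]
Visit JU → queue []

KZ BI GH IM JV LC EN IX LS RP ZS BC RK DK CW JU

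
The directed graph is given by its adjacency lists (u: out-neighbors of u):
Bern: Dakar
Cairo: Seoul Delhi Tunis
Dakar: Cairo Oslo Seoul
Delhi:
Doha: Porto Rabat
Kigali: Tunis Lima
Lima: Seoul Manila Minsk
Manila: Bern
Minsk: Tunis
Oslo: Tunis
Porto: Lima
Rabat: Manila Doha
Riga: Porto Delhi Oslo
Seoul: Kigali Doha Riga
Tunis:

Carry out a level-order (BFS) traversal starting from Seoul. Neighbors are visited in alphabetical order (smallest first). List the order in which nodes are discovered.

Seoul, Doha, Kigali, Riga, Porto, Rabat, Lima, Tunis, Delhi, Oslo, Manila, Minsk, Bern, Dakar, Cairo

Visit Seoul; enqueue Doha, Kigali, Riga → queue [Doha, Kigali, Riga]
Visit Doha; enqueue Porto, Rabat → queue [Kigali, Riga, Porto, Rabat]
Visit Kigali; enqueue Lima, Tunis → queue [Riga, Porto, Rabat, Lima, Tunis]
Visit Riga; enqueue Delhi, Oslo → queue [Porto, Rabat, Lima, Tunis, Delhi, Oslo]
Visit Porto → queue [Rabat, Lima, Tunis, Delhi, Oslo]
Visit Rabat; enqueue Manila → queue [Lima, Tunis, Delhi, Oslo, Manila]
Visit Lima; enqueue Minsk → queue [Tunis, Delhi, Oslo, Manila, Minsk]
Visit Tunis → queue [Delhi, Oslo, Manila, Minsk]
Visit Delhi → queue [Oslo, Manila, Minsk]
Visit Oslo → queue [Manila, Minsk]
Visit Manila; enqueue Bern → queue [Minsk, Bern]
Visit Minsk → queue [Bern]
Visit Bern; enqueue Dakar → queue [Dakar]
Visit Dakar; enqueue Cairo → queue [Cairo]
Visit Cairo → queue []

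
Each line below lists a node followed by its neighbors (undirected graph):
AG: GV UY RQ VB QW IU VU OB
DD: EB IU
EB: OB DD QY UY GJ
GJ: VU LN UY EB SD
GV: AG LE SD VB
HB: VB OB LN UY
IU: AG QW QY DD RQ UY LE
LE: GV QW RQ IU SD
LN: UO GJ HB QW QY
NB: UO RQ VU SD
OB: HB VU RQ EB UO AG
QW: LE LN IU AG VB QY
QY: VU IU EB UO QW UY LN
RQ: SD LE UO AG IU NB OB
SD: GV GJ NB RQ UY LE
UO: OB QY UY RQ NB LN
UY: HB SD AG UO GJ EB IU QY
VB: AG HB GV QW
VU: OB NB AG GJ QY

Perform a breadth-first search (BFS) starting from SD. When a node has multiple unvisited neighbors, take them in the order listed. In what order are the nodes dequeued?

SD → GV → GJ → NB → RQ → UY → LE → AG → VB → VU → LN → EB → UO → IU → OB → HB → QY → QW → DD

Visit SD; enqueue GV, GJ, NB, RQ, UY, LE → queue [GV, GJ, NB, RQ, UY, LE]
Visit GV; enqueue AG, VB → queue [GJ, NB, RQ, UY, LE, AG, VB]
Visit GJ; enqueue VU, LN, EB → queue [NB, RQ, UY, LE, AG, VB, VU, LN, EB]
Visit NB; enqueue UO → queue [RQ, UY, LE, AG, VB, VU, LN, EB, UO]
Visit RQ; enqueue IU, OB → queue [UY, LE, AG, VB, VU, LN, EB, UO, IU, OB]
Visit UY; enqueue HB, QY → queue [LE, AG, VB, VU, LN, EB, UO, IU, OB, HB, QY]
Visit LE; enqueue QW → queue [AG, VB, VU, LN, EB, UO, IU, OB, HB, QY, QW]
Visit AG → queue [VB, VU, LN, EB, UO, IU, OB, HB, QY, QW]
Visit VB → queue [VU, LN, EB, UO, IU, OB, HB, QY, QW]
Visit VU → queue [LN, EB, UO, IU, OB, HB, QY, QW]
Visit LN → queue [EB, UO, IU, OB, HB, QY, QW]
Visit EB; enqueue DD → queue [UO, IU, OB, HB, QY, QW, DD]
Visit UO → queue [IU, OB, HB, QY, QW, DD]
Visit IU → queue [OB, HB, QY, QW, DD]
Visit OB → queue [HB, QY, QW, DD]
Visit HB → queue [QY, QW, DD]
Visit QY → queue [QW, DD]
Visit QW → queue [DD]
Visit DD → queue []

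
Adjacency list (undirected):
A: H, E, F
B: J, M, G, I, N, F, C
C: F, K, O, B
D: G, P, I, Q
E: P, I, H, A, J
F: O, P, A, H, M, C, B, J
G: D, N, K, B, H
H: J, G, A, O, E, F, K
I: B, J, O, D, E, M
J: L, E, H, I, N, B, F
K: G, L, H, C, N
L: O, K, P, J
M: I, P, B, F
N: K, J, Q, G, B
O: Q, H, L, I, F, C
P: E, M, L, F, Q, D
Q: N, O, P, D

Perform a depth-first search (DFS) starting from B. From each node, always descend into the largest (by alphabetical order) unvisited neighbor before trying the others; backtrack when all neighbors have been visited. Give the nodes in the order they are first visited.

Visit B
B → N
N → Q
Q → P
P → M
M → I
I → O
O → L
L → K
K → H
H → J
J → F
F → C
F → A
A → E
H → G
G → D

B, N, Q, P, M, I, O, L, K, H, J, F, C, A, E, G, D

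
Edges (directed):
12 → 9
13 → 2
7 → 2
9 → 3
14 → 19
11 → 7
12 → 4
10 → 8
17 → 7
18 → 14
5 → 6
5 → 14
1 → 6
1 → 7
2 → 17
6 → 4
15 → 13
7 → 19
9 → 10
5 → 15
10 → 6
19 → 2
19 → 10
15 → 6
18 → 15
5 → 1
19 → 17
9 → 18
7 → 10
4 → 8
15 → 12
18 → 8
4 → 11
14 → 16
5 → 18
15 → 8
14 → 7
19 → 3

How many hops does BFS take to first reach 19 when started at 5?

2

Level 0: 5
Level 1: 1, 6, 14, 15, 18
Level 2: 4, 7, 8, 12, 13, 16, 19
Level 3: 2, 3, 9, 10, 11, 17
19 first appears at level 2.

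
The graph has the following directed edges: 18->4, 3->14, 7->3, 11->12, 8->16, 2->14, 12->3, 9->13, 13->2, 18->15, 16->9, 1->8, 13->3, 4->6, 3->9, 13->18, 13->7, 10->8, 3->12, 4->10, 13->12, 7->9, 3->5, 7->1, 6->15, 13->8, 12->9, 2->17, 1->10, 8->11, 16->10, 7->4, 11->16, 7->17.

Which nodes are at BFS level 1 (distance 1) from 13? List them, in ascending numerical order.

2, 3, 7, 8, 12, 18

Level 0: 13
Level 1: 2, 3, 7, 8, 12, 18
Level 2: 1, 4, 5, 9, 11, 14, 15, 16, 17
Level 3: 6, 10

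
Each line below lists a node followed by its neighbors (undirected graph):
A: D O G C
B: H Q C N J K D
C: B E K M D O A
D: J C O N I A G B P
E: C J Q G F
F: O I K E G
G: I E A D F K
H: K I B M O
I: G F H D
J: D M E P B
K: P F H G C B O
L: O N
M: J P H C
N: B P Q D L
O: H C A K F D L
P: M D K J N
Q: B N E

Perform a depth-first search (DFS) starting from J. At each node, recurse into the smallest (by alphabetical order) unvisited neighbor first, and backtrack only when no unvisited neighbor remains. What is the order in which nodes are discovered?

Visit J
J → B
B → C
C → A
A → D
D → G
G → E
E → F
F → I
I → H
H → K
K → O
O → L
L → N
N → P
P → M
N → Q

J → B → C → A → D → G → E → F → I → H → K → O → L → N → P → M → Q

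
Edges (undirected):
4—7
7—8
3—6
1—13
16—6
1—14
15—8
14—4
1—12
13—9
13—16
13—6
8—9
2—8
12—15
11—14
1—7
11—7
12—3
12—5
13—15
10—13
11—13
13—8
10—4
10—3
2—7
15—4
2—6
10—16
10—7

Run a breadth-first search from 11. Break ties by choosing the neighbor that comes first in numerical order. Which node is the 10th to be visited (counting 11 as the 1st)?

6

Visit 11; enqueue 7, 13, 14 → queue [7, 13, 14]
Visit 7; enqueue 1, 2, 4, 8, 10 → queue [13, 14, 1, 2, 4, 8, 10]
Visit 13; enqueue 6, 9, 15, 16 → queue [14, 1, 2, 4, 8, 10, 6, 9, 15, 16]
Visit 14 → queue [1, 2, 4, 8, 10, 6, 9, 15, 16]
Visit 1; enqueue 12 → queue [2, 4, 8, 10, 6, 9, 15, 16, 12]
Visit 2 → queue [4, 8, 10, 6, 9, 15, 16, 12]
Visit 4 → queue [8, 10, 6, 9, 15, 16, 12]
Visit 8 → queue [10, 6, 9, 15, 16, 12]
Visit 10; enqueue 3 → queue [6, 9, 15, 16, 12, 3]
Visit 6 → queue [9, 15, 16, 12, 3]
Visit 9 → queue [15, 16, 12, 3]
Visit 15 → queue [16, 12, 3]
Visit 16 → queue [12, 3]
Visit 12; enqueue 5 → queue [3, 5]
Visit 3 → queue [5]
Visit 5 → queue []

Visit order: 11, 7, 13, 14, 1, 2, 4, 8, 10, 6, 9, 15, 16, 12, 3, 5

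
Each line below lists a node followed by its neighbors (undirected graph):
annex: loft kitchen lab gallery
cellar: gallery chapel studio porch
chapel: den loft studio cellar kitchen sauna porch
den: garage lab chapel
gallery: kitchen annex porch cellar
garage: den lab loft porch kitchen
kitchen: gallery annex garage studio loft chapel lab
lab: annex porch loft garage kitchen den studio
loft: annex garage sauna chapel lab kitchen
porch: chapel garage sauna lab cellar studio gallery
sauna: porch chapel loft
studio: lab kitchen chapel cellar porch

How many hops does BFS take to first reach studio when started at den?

2

Level 0: den
Level 1: chapel, garage, lab
Level 2: annex, cellar, kitchen, loft, porch, sauna, studio
Level 3: gallery
studio first appears at level 2.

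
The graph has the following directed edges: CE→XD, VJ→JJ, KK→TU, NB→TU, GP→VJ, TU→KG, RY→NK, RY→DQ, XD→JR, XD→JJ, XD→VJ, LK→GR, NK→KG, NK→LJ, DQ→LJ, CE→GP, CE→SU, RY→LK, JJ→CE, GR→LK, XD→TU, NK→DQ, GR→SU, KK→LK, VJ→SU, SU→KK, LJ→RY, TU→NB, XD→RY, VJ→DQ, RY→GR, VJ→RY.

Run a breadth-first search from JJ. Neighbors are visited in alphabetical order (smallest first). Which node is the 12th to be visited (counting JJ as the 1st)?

LK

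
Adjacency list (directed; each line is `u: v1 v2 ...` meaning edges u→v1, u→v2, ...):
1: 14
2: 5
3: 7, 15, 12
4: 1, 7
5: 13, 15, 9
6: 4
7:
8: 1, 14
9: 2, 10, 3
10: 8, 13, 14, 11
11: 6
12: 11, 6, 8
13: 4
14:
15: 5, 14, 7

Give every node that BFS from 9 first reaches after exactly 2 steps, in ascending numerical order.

Level 0: 9
Level 1: 2, 3, 10
Level 2: 5, 7, 8, 11, 12, 13, 14, 15
Level 3: 1, 4, 6

5, 7, 8, 11, 12, 13, 14, 15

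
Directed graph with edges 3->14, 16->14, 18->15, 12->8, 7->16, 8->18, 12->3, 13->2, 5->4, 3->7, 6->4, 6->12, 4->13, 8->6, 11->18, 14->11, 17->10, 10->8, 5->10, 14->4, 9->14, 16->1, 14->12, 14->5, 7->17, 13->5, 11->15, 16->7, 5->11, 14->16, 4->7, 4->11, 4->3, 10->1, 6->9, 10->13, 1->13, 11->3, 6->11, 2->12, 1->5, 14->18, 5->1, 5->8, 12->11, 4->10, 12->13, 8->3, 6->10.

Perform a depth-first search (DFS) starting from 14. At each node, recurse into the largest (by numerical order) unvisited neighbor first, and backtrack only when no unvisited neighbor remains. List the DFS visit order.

14 18 15 16 7 17 10 13 5 11 3 8 6 12 9 4 1 2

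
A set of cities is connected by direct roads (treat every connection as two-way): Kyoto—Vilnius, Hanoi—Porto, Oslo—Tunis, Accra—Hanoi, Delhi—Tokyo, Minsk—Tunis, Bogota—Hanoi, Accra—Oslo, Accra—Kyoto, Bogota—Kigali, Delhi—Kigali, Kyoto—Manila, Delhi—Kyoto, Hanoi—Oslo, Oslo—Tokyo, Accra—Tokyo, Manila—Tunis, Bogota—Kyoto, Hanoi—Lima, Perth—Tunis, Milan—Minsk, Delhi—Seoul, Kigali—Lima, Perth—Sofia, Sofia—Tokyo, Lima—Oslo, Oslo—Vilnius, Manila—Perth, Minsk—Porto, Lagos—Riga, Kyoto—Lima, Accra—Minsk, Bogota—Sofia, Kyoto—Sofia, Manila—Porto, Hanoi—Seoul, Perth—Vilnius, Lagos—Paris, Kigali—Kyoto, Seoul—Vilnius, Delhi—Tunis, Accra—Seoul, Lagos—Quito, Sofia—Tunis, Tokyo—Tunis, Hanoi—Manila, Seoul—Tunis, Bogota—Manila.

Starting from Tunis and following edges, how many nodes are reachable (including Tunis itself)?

18

BFS from Tunis visits: Tunis, Delhi, Manila, Minsk, Oslo, Perth, Seoul, Sofia, Tokyo, Kigali, Kyoto, Bogota, Hanoi, Porto, Accra, Milan, Lima, Vilnius
Reachable nodes: 18 of 22 total.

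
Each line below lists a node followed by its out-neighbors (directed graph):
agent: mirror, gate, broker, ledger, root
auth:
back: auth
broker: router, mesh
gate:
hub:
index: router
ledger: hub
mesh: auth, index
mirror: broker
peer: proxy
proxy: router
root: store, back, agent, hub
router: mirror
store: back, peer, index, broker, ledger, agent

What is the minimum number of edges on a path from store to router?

2

Level 0: store
Level 1: agent, back, broker, index, ledger, peer
Level 2: auth, gate, hub, mesh, mirror, proxy, root, router
router first appears at level 2.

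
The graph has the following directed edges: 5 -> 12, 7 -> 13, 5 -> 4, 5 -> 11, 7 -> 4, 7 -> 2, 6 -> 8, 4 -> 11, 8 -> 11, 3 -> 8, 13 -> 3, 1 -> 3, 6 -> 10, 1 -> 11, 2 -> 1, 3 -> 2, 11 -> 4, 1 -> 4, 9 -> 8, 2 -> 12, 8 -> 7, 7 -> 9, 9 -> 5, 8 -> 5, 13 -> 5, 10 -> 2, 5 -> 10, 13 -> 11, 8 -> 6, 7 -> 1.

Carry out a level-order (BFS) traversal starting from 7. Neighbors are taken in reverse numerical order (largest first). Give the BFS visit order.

7 → 13 → 9 → 4 → 2 → 1 → 11 → 5 → 3 → 8 → 12 → 10 → 6

Visit 7; enqueue 13, 9, 4, 2, 1 → queue [13, 9, 4, 2, 1]
Visit 13; enqueue 11, 5, 3 → queue [9, 4, 2, 1, 11, 5, 3]
Visit 9; enqueue 8 → queue [4, 2, 1, 11, 5, 3, 8]
Visit 4 → queue [2, 1, 11, 5, 3, 8]
Visit 2; enqueue 12 → queue [1, 11, 5, 3, 8, 12]
Visit 1 → queue [11, 5, 3, 8, 12]
Visit 11 → queue [5, 3, 8, 12]
Visit 5; enqueue 10 → queue [3, 8, 12, 10]
Visit 3 → queue [8, 12, 10]
Visit 8; enqueue 6 → queue [12, 10, 6]
Visit 12 → queue [10, 6]
Visit 10 → queue [6]
Visit 6 → queue []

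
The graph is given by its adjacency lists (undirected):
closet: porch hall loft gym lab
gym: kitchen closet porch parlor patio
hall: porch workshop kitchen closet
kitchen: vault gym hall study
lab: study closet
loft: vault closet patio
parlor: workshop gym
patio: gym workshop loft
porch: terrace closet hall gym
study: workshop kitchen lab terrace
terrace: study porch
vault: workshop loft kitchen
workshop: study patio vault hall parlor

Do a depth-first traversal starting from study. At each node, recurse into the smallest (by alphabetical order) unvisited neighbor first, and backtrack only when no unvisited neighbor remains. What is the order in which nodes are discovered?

Visit study
study → kitchen
kitchen → gym
gym → closet
closet → hall
hall → porch
porch → terrace
hall → workshop
workshop → parlor
workshop → patio
patio → loft
loft → vault
closet → lab

study → kitchen → gym → closet → hall → porch → terrace → workshop → parlor → patio → loft → vault → lab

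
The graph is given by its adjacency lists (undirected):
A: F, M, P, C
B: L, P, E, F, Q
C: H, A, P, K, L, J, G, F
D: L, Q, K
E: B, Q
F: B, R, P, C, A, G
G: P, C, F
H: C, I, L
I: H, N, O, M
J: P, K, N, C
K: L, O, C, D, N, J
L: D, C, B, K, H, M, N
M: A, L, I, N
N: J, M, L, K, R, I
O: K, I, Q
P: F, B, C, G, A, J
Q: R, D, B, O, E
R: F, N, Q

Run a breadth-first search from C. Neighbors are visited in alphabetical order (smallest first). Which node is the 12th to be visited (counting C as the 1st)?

R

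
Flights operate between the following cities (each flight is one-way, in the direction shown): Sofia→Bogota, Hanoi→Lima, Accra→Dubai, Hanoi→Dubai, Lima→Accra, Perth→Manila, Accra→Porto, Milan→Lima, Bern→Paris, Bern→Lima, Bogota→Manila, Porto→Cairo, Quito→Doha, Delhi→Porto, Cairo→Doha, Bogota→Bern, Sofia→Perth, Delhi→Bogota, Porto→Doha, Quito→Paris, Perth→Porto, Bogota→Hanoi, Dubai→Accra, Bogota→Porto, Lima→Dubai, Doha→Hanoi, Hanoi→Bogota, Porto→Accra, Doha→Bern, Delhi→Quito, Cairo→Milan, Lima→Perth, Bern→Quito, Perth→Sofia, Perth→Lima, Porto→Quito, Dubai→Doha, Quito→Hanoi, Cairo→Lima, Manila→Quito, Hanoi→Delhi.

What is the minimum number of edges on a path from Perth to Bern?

3

Level 0: Perth
Level 1: Lima, Manila, Porto, Sofia
Level 2: Accra, Bogota, Cairo, Doha, Dubai, Quito
Level 3: Bern, Hanoi, Milan, Paris
Level 4: Delhi
Bern first appears at level 3.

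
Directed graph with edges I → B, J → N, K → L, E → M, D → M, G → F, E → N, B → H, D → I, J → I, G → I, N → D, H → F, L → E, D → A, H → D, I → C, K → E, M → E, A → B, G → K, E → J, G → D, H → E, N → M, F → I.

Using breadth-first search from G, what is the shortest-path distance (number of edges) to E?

2

Level 0: G
Level 1: D, F, I, K
Level 2: A, B, C, E, L, M
Level 3: H, J, N
E first appears at level 2.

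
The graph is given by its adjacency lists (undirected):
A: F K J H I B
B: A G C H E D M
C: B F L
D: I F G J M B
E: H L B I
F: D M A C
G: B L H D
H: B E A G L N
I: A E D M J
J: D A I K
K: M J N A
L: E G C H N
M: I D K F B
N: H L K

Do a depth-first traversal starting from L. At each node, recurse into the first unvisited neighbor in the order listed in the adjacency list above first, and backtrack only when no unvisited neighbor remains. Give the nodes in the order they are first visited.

L, E, H, B, A, F, D, I, M, K, J, N, G, C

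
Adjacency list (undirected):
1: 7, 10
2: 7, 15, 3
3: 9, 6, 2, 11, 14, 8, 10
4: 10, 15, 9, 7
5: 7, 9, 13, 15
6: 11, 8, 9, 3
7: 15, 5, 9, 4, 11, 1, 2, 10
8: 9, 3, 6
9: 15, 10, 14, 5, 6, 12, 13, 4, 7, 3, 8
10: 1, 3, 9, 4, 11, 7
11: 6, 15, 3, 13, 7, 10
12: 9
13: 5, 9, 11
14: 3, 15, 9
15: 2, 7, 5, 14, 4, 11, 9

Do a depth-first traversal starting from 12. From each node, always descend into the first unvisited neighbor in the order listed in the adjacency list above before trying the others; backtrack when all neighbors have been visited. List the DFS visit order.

12, 9, 15, 2, 7, 5, 13, 11, 6, 8, 3, 14, 10, 1, 4

Visit 12
12 → 9
9 → 15
15 → 2
2 → 7
7 → 5
5 → 13
13 → 11
11 → 6
6 → 8
8 → 3
3 → 14
3 → 10
10 → 1
10 → 4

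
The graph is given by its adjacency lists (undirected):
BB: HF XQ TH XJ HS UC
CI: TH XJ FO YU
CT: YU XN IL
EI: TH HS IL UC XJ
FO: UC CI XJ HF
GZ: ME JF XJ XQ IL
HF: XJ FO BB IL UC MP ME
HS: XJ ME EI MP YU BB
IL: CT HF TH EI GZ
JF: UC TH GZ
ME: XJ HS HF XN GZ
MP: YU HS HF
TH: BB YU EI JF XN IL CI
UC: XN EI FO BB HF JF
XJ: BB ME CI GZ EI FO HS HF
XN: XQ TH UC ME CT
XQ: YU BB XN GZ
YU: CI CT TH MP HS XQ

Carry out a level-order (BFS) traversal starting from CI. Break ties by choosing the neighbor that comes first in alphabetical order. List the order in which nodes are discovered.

Visit CI; enqueue FO, TH, XJ, YU → queue [FO, TH, XJ, YU]
Visit FO; enqueue HF, UC → queue [TH, XJ, YU, HF, UC]
Visit TH; enqueue BB, EI, IL, JF, XN → queue [XJ, YU, HF, UC, BB, EI, IL, JF, XN]
Visit XJ; enqueue GZ, HS, ME → queue [YU, HF, UC, BB, EI, IL, JF, XN, GZ, HS, ME]
Visit YU; enqueue CT, MP, XQ → queue [HF, UC, BB, EI, IL, JF, XN, GZ, HS, ME, CT, MP, XQ]
Visit HF → queue [UC, BB, EI, IL, JF, XN, GZ, HS, ME, CT, MP, XQ]
Visit UC → queue [BB, EI, IL, JF, XN, GZ, HS, ME, CT, MP, XQ]
Visit BB → queue [EI, IL, JF, XN, GZ, HS, ME, CT, MP, XQ]
Visit EI → queue [IL, JF, XN, GZ, HS, ME, CT, MP, XQ]
Visit IL → queue [JF, XN, GZ, HS, ME, CT, MP, XQ]
Visit JF → queue [XN, GZ, HS, ME, CT, MP, XQ]
Visit XN → queue [GZ, HS, ME, CT, MP, XQ]
Visit GZ → queue [HS, ME, CT, MP, XQ]
Visit HS → queue [ME, CT, MP, XQ]
Visit ME → queue [CT, MP, XQ]
Visit CT → queue [MP, XQ]
Visit MP → queue [XQ]
Visit XQ → queue []

CI -> FO -> TH -> XJ -> YU -> HF -> UC -> BB -> EI -> IL -> JF -> XN -> GZ -> HS -> ME -> CT -> MP -> XQ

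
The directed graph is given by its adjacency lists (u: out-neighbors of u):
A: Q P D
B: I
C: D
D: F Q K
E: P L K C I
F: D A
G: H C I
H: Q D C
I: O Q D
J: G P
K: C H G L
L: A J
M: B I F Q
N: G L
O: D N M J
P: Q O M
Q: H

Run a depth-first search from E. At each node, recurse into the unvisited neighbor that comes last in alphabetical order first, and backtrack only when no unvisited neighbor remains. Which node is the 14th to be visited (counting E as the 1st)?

F

Visit E
E → P
P → Q
Q → H
H → D
D → K
K → L
L → J
J → G
G → I
I → O
O → N
O → M
M → F
F → A
M → B
G → C

Visit order: E, P, Q, H, D, K, L, J, G, I, O, N, M, F, A, B, C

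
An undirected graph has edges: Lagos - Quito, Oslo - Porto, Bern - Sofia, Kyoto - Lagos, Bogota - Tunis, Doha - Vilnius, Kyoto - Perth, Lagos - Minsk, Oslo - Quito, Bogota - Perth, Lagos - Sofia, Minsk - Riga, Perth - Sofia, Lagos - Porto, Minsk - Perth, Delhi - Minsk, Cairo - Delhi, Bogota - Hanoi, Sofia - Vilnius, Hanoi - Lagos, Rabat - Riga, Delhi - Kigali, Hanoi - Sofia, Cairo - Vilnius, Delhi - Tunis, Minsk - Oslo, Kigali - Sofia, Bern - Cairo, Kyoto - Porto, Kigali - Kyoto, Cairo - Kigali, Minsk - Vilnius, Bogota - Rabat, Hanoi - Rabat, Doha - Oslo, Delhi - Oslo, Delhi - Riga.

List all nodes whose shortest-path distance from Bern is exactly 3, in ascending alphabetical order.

Bogota, Doha, Kyoto, Minsk, Oslo, Porto, Quito, Rabat, Riga, Tunis

Level 0: Bern
Level 1: Cairo, Sofia
Level 2: Delhi, Hanoi, Kigali, Lagos, Perth, Vilnius
Level 3: Bogota, Doha, Kyoto, Minsk, Oslo, Porto, Quito, Rabat, Riga, Tunis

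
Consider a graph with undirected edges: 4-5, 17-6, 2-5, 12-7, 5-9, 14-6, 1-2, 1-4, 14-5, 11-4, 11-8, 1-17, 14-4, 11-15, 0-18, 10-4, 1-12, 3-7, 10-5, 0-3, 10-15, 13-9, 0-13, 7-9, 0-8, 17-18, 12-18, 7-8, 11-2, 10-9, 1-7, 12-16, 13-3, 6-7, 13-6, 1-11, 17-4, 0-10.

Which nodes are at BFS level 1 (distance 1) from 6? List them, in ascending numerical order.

Level 0: 6
Level 1: 7, 13, 14, 17
Level 2: 0, 1, 3, 4, 5, 8, 9, 12, 18
Level 3: 2, 10, 11, 16
Level 4: 15

7, 13, 14, 17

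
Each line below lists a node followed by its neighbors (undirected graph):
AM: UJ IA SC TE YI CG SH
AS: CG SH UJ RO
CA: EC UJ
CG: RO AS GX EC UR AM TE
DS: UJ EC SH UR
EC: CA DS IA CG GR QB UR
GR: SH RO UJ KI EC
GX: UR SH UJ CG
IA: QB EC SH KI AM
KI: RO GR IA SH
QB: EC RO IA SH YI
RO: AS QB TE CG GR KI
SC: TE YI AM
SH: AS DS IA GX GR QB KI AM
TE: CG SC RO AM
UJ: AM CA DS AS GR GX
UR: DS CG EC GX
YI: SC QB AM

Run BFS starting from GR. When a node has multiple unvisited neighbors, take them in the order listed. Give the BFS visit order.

Visit GR; enqueue SH, RO, UJ, KI, EC → queue [SH, RO, UJ, KI, EC]
Visit SH; enqueue AS, DS, IA, GX, QB, AM → queue [RO, UJ, KI, EC, AS, DS, IA, GX, QB, AM]
Visit RO; enqueue TE, CG → queue [UJ, KI, EC, AS, DS, IA, GX, QB, AM, TE, CG]
Visit UJ; enqueue CA → queue [KI, EC, AS, DS, IA, GX, QB, AM, TE, CG, CA]
Visit KI → queue [EC, AS, DS, IA, GX, QB, AM, TE, CG, CA]
Visit EC; enqueue UR → queue [AS, DS, IA, GX, QB, AM, TE, CG, CA, UR]
Visit AS → queue [DS, IA, GX, QB, AM, TE, CG, CA, UR]
Visit DS → queue [IA, GX, QB, AM, TE, CG, CA, UR]
Visit IA → queue [GX, QB, AM, TE, CG, CA, UR]
Visit GX → queue [QB, AM, TE, CG, CA, UR]
Visit QB; enqueue YI → queue [AM, TE, CG, CA, UR, YI]
Visit AM; enqueue SC → queue [TE, CG, CA, UR, YI, SC]
Visit TE → queue [CG, CA, UR, YI, SC]
Visit CG → queue [CA, UR, YI, SC]
Visit CA → queue [UR, YI, SC]
Visit UR → queue [YI, SC]
Visit YI → queue [SC]
Visit SC → queue []

GR, SH, RO, UJ, KI, EC, AS, DS, IA, GX, QB, AM, TE, CG, CA, UR, YI, SC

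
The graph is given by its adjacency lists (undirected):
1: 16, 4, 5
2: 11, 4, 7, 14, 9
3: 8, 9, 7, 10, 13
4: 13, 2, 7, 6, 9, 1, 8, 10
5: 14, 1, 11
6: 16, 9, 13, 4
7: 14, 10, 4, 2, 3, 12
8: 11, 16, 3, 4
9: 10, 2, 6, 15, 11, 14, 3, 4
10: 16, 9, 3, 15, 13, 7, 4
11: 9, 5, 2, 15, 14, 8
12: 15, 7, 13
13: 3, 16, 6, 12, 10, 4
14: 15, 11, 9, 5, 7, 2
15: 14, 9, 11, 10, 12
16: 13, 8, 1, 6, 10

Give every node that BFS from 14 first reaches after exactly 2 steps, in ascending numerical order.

Level 0: 14
Level 1: 2, 5, 7, 9, 11, 15
Level 2: 1, 3, 4, 6, 8, 10, 12
Level 3: 13, 16

1, 3, 4, 6, 8, 10, 12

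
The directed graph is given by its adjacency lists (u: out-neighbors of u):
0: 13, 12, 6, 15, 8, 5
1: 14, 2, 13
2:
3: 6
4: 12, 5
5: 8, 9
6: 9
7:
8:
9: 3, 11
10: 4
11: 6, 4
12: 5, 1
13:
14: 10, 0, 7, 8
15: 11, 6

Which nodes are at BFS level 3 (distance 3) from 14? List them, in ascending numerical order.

1, 9, 11

Level 0: 14
Level 1: 0, 7, 8, 10
Level 2: 4, 5, 6, 12, 13, 15
Level 3: 1, 9, 11
Level 4: 2, 3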